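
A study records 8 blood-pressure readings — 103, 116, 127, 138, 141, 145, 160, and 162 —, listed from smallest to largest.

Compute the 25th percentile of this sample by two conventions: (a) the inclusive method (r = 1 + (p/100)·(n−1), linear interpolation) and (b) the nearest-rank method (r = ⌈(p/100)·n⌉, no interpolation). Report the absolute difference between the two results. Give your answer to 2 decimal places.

8.25

n = 8.
(a) r = 2.75; between ranks 2 (116) and 3 (127): 124.25.
(b) the nearest-rank method: rank 2 → 116.
|124.25 − 116| = 8.25.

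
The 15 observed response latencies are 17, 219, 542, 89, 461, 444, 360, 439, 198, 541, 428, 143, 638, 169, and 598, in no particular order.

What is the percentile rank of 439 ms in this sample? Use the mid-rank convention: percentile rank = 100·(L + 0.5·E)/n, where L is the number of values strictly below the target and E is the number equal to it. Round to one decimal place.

56.7

Sorted: 17, 89, 143, 169, 198, 219, 360, 428, 439, 444, 461, 541, 542, 598, 638.
Count below 439: L = 8; count equal: E = 1; n = 15.
Percentile rank = 100·(8 + 0.5·1)/15 = 100·8.5/15 = 56.67.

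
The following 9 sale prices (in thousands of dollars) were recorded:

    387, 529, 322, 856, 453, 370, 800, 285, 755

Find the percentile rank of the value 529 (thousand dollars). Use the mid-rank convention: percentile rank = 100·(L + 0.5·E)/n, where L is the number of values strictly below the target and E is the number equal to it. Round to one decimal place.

Sorted: 285, 322, 370, 387, 453, 529, 755, 800, 856.
Count below 529: L = 5; count equal: E = 1; n = 9.
Percentile rank = 100·(5 + 0.5·1)/9 = 100·5.5/9 = 61.11.

61.1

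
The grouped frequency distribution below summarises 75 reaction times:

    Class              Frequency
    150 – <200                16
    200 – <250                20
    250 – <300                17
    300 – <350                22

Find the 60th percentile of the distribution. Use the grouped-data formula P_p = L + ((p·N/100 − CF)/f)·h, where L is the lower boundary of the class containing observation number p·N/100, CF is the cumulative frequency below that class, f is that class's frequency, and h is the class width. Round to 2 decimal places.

276.47

N = 75; target position k = 60/100 · 75 = 45.
Cumulative frequencies: 16, 36, 53, 75.
Observation 45 falls in the class 250 – <300.
L = 250, CF = 36, f = 17, h = 50.
P60 = 250 + ((45 − 36)/17)·50 = 250 + 26.4706 = 276.471.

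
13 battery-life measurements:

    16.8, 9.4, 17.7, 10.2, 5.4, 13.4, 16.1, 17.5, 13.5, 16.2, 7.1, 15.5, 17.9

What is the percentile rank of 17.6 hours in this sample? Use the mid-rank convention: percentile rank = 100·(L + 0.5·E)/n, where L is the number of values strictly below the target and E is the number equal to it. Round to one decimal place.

Sorted: 5.4, 7.1, 9.4, 10.2, 13.4, 13.5, 15.5, 16.1, 16.2, 16.8, 17.5, 17.7, 17.9.
Count below 17.6: L = 11; count equal: E = 0; n = 13.
Percentile rank = 100·(11 + 0.5·0)/13 = 100·11/13 = 84.62.

84.6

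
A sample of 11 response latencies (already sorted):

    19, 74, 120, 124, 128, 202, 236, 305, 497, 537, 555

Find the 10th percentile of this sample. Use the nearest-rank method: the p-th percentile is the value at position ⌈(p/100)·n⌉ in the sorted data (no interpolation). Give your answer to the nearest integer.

74

n = 11.
Position = ⌈10/100 · 11⌉ = ⌈1.1⌉ = 2.
The value at rank 2 is 74.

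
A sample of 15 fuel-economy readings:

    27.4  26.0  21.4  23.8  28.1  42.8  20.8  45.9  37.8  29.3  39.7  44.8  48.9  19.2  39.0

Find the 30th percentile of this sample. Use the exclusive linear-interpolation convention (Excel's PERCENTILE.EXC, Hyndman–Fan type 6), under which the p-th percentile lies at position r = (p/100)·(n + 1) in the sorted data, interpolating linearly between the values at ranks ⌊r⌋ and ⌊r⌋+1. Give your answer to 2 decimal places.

Sorted: 19.2, 20.8, 21.4, 23.8, 26.0, 27.4, 28.1, 29.3, 37.8, 39.0, 39.7, 42.8, 44.8, 45.9, 48.9.
n = 15.
r = (30/100)·(15 + 1) = 4.8.
Rank 4 is 23.8 and rank 5 is 26.0.
Interpolate: 23.8 + 0.8·(26.0 − 23.8) = 23.8 + 0.8·2.2 = 25.56.

25.56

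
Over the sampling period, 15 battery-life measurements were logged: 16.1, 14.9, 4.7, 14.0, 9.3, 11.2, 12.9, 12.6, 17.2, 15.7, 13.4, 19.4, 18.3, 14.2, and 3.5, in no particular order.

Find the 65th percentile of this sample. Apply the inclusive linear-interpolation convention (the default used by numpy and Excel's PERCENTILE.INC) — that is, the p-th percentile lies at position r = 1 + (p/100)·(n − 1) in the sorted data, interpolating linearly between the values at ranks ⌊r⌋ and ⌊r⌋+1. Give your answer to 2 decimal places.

Sorted: 3.5, 4.7, 9.3, 11.2, 12.6, 12.9, 13.4, 14.0, 14.2, 14.9, 15.7, 16.1, 17.2, 18.3, 19.4.
n = 15.
r = 1 + (65/100)·(15 − 1) = 1 + 9.1 = 10.1.
Rank 10 is 14.9 and rank 11 is 15.7.
Interpolate: 14.9 + 0.1·(15.7 − 14.9) = 14.9 + 0.1·0.8 = 14.98.

14.98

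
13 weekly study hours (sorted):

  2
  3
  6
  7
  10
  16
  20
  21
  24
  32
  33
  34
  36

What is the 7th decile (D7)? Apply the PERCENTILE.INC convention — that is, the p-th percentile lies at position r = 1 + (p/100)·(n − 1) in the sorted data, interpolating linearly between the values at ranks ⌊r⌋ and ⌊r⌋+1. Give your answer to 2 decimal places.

n = 13.
r = 1 + (70/100)·(13 − 1) = 1 + 8.4 = 9.4.
Rank 9 is 24 and rank 10 is 32.
Interpolate: 24 + 0.4·(32 − 24) = 24 + 0.4·8 = 27.2.

27.20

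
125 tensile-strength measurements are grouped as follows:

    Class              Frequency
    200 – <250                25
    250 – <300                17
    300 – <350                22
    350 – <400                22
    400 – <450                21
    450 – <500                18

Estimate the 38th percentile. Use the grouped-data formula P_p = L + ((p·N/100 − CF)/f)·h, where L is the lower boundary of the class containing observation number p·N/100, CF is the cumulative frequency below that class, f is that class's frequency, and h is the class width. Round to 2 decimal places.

312.50

N = 125; target position k = 38/100 · 125 = 47.5.
Cumulative frequencies: 25, 42, 64, 86, 107, 125.
Observation 47.5 falls in the class 300 – <350.
L = 300, CF = 42, f = 22, h = 50.
P38 = 300 + ((47.5 − 42)/22)·50 = 300 + 12.5 = 312.5.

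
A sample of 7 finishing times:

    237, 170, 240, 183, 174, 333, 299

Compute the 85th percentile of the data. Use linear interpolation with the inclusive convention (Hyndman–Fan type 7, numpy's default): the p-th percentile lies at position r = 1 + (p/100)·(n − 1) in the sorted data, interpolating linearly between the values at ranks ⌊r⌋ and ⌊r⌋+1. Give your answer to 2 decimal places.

Sorted: 170, 174, 183, 237, 240, 299, 333.
n = 7.
r = 1 + (85/100)·(7 − 1) = 1 + 5.1 = 6.1.
Rank 6 is 299 and rank 7 is 333.
Interpolate: 299 + 0.1·(333 − 299) = 299 + 0.1·34 = 302.4.

302.40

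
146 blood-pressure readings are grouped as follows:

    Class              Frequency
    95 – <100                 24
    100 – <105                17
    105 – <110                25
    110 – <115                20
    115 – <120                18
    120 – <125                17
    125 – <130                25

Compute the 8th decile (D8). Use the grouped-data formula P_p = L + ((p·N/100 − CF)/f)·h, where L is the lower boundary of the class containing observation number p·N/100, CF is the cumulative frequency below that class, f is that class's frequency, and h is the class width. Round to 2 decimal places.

123.76

N = 146; target position k = 80/100 · 146 = 116.8.
Cumulative frequencies: 24, 41, 66, 86, 104, 121, 146.
Observation 116.8 falls in the class 120 – <125.
L = 120, CF = 104, f = 17, h = 5.
P80 = 120 + ((116.8 − 104)/17)·5 = 120 + 3.76471 = 123.765.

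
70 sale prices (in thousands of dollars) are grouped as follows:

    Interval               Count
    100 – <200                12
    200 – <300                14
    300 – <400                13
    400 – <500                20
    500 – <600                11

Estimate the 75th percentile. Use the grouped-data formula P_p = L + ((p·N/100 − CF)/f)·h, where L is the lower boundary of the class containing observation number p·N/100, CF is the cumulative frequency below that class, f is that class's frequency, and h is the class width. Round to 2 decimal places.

467.50

N = 70; target position k = 75/100 · 70 = 52.5.
Cumulative frequencies: 12, 26, 39, 59, 70.
Observation 52.5 falls in the class 400 – <500.
L = 400, CF = 39, f = 20, h = 100.
P75 = 400 + ((52.5 − 39)/20)·100 = 400 + 67.5 = 467.5.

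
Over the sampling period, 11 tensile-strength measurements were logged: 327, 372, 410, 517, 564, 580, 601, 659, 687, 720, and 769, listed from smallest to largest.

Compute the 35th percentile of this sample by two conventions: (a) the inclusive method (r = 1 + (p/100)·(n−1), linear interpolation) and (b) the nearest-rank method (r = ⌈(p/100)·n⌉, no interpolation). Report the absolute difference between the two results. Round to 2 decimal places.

23.50

n = 11.
(a) r = 4.5; between ranks 4 (517) and 5 (564): 540.5.
(b) the nearest-rank method: rank 4 → 517.
|540.5 − 517| = 23.5.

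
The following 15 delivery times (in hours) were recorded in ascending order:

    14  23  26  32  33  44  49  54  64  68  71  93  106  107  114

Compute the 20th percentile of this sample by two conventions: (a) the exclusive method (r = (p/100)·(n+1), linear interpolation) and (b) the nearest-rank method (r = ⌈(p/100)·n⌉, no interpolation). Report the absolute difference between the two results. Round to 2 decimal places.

1.20

n = 15.
(a) r = 3.2; between ranks 3 (26) and 4 (32): 27.2.
(b) the nearest-rank method: rank 3 → 26.
|27.2 − 26| = 1.2.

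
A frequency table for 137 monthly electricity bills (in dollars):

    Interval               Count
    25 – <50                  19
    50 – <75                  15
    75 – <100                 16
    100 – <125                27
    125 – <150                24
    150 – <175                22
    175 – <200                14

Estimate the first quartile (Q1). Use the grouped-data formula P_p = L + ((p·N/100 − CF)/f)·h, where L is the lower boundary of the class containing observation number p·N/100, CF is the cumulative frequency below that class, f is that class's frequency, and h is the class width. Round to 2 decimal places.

N = 137; target position k = 25/100 · 137 = 34.25.
Cumulative frequencies: 19, 34, 50, 77, 101, 123, 137.
Observation 34.25 falls in the class 75 – <100.
L = 75, CF = 34, f = 16, h = 25.
P25 = 75 + ((34.25 − 34)/16)·25 = 75 + 0.390625 = 75.3906.

75.39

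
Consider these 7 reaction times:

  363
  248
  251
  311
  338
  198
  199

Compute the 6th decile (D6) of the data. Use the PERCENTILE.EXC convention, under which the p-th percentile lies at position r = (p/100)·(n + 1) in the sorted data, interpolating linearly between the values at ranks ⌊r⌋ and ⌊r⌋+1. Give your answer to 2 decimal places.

Sorted: 198, 199, 248, 251, 311, 338, 363.
n = 7.
r = (60/100)·(7 + 1) = 4.8.
Rank 4 is 251 and rank 5 is 311.
Interpolate: 251 + 0.8·(311 − 251) = 251 + 0.8·60 = 299.

299.00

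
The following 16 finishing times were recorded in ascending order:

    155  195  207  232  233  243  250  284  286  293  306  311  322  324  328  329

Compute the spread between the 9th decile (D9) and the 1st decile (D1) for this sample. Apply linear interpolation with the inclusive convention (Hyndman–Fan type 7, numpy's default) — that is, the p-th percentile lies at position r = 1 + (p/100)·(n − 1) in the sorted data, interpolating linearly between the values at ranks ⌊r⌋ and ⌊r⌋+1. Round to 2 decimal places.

125.00

n = 16.
P10: r = 2.5; ranks 2–3 are 195, 207; interpolating gives 201.
P90: r = 14.5; ranks 14–15 are 324, 328; interpolating gives 326.
Difference: 326 − 201 = 125.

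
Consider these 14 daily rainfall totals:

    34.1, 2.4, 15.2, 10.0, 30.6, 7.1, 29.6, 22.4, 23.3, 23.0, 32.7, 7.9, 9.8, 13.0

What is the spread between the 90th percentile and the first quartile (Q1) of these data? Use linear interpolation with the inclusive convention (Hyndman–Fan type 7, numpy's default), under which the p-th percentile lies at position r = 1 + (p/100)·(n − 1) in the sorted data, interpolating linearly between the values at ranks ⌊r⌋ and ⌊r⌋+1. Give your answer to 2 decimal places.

22.22

Sorted: 2.4, 7.1, 7.9, 9.8, 10.0, 13.0, 15.2, 22.4, 23.0, 23.3, 29.6, 30.6, 32.7, 34.1.
n = 14.
P25: r = 4.25; ranks 4–5 are 9.8, 10.0; interpolating gives 9.85.
P90: r = 12.7; ranks 12–13 are 30.6, 32.7; interpolating gives 32.07.
Difference: 32.07 − 9.85 = 22.22.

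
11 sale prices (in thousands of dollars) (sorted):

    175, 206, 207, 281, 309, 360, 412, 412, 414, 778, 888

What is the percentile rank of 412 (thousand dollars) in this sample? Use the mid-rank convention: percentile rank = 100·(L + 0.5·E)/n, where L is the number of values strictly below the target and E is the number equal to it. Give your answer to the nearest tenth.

63.6

Count below 412: L = 6; count equal: E = 2; n = 11.
Percentile rank = 100·(6 + 0.5·2)/11 = 100·7/11 = 63.64.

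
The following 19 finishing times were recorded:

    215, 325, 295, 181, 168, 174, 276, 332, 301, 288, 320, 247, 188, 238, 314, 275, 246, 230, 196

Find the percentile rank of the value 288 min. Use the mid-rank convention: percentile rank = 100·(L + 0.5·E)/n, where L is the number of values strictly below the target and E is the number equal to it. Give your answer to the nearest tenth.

Sorted: 168, 174, 181, 188, 196, 215, 230, 238, 246, 247, 275, 276, 288, 295, 301, 314, 320, 325, 332.
Count below 288: L = 12; count equal: E = 1; n = 19.
Percentile rank = 100·(12 + 0.5·1)/19 = 100·12.5/19 = 65.79.

65.8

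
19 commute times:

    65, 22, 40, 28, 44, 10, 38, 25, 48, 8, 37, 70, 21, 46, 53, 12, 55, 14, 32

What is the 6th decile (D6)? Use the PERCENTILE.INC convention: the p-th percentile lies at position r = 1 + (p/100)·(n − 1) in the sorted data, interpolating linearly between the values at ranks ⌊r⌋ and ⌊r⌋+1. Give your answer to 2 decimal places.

39.60

Sorted: 8, 10, 12, 14, 21, 22, 25, 28, 32, 37, 38, 40, 44, 46, 48, 53, 55, 65, 70.
n = 19.
r = 1 + (60/100)·(19 − 1) = 1 + 10.8 = 11.8.
Rank 11 is 38 and rank 12 is 40.
Interpolate: 38 + 0.8·(40 − 38) = 38 + 0.8·2 = 39.6.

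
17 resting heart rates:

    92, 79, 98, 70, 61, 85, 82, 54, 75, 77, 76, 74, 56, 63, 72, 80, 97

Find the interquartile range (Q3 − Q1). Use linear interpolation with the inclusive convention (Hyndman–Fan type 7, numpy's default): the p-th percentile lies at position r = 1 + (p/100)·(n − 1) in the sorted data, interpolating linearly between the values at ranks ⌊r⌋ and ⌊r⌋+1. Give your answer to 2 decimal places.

12.00

Sorted: 54, 56, 61, 63, 70, 72, 74, 75, 76, 77, 79, 80, 82, 85, 92, 97, 98.
n = 17.
P25: r = 5 (integer) → 70.
P75: r = 13 (integer) → 82.
Difference: 82 − 70 = 12.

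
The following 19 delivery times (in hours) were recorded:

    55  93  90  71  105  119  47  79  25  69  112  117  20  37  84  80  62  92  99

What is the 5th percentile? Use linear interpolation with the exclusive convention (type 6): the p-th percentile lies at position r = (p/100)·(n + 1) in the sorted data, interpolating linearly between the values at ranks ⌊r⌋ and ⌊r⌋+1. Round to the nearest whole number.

Sorted: 20, 25, 37, 47, 55, 62, 69, 71, 79, 80, 84, 90, 92, 93, 99, 105, 112, 117, 119.
n = 19.
r = (5/100)·(19 + 1) = 1.
r is an integer, so P5 is the value at rank 1: 20.

20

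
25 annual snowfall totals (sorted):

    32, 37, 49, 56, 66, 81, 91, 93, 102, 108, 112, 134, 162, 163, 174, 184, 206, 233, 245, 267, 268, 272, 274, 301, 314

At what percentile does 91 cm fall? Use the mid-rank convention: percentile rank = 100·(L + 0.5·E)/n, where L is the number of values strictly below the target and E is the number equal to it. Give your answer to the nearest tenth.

26.0

Count below 91: L = 6; count equal: E = 1; n = 25.
Percentile rank = 100·(6 + 0.5·1)/25 = 100·6.5/25 = 26.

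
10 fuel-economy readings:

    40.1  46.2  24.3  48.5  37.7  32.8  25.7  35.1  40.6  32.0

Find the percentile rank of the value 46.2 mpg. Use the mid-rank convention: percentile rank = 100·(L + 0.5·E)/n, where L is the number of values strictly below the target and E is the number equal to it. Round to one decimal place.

85.0

Sorted: 24.3, 25.7, 32.0, 32.8, 35.1, 37.7, 40.1, 40.6, 46.2, 48.5.
Count below 46.2: L = 8; count equal: E = 1; n = 10.
Percentile rank = 100·(8 + 0.5·1)/10 = 100·8.5/10 = 85.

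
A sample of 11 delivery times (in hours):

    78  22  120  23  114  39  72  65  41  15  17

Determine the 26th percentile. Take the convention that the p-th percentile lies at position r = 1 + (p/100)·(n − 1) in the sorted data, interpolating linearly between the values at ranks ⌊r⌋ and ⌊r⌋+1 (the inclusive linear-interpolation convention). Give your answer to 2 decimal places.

Sorted: 15, 17, 22, 23, 39, 41, 65, 72, 78, 114, 120.
n = 11.
r = 1 + (26/100)·(11 − 1) = 1 + 2.6 = 3.6.
Rank 3 is 22 and rank 4 is 23.
Interpolate: 22 + 0.6·(23 − 22) = 22 + 0.6·1 = 22.6.

22.60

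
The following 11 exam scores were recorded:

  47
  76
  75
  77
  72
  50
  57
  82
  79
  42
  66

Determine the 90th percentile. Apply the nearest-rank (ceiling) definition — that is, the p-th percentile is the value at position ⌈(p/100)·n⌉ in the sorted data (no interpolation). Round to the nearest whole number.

Sorted: 42, 47, 50, 57, 66, 72, 75, 76, 77, 79, 82.
n = 11.
Position = ⌈90/100 · 11⌉ = ⌈9.9⌉ = 10.
The value at rank 10 is 79.

79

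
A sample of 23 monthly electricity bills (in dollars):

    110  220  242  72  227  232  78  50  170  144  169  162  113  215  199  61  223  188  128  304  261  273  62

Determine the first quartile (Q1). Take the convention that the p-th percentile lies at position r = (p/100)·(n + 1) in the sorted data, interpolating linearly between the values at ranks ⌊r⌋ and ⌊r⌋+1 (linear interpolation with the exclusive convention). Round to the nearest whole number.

Sorted: 50, 61, 62, 72, 78, 110, 113, 128, 144, 162, 169, 170, 188, 199, 215, 220, 223, 227, 232, 242, 261, 273, 304.
n = 23.
r = (25/100)·(23 + 1) = 6.
r is an integer, so P25 is the value at rank 6: 110.

110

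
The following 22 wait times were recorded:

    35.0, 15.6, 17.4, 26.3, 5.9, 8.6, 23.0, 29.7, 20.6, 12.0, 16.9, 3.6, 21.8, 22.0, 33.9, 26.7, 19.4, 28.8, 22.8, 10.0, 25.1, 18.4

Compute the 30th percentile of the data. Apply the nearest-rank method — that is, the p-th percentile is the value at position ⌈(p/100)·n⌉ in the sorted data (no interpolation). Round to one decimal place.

Sorted: 3.6, 5.9, 8.6, 10.0, 12.0, 15.6, 16.9, 17.4, 18.4, 19.4, 20.6, 21.8, 22.0, 22.8, 23.0, 25.1, 26.3, 26.7, 28.8, 29.7, 33.9, 35.0.
n = 22.
Position = ⌈30/100 · 22⌉ = ⌈6.6⌉ = 7.
The value at rank 7 is 16.9.

16.9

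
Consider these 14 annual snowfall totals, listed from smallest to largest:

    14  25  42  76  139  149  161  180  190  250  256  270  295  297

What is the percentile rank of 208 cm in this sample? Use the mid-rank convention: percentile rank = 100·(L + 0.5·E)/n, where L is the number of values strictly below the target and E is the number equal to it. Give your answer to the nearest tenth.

Count below 208: L = 9; count equal: E = 0; n = 14.
Percentile rank = 100·(9 + 0.5·0)/14 = 100·9/14 = 64.29.

64.3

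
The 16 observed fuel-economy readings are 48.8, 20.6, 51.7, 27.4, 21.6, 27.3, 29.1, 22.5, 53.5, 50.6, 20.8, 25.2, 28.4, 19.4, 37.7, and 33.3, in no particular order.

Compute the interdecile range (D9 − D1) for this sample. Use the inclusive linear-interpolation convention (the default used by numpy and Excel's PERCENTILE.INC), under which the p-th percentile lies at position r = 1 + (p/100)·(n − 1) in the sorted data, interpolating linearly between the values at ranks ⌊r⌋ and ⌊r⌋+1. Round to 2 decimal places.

Sorted: 19.4, 20.6, 20.8, 21.6, 22.5, 25.2, 27.3, 27.4, 28.4, 29.1, 33.3, 37.7, 48.8, 50.6, 51.7, 53.5.
n = 16.
P10: r = 2.5; ranks 2–3 are 20.6, 20.8; interpolating gives 20.7.
P90: r = 14.5; ranks 14–15 are 50.6, 51.7; interpolating gives 51.15.
Difference: 51.15 − 20.7 = 30.45.

30.45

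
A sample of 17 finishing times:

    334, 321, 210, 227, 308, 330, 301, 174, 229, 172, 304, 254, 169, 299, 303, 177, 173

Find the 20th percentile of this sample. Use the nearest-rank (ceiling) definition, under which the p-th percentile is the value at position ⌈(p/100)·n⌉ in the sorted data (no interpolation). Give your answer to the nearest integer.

Sorted: 169, 172, 173, 174, 177, 210, 227, 229, 254, 299, 301, 303, 304, 308, 321, 330, 334.
n = 17.
Position = ⌈20/100 · 17⌉ = ⌈3.4⌉ = 4.
The value at rank 4 is 174.

174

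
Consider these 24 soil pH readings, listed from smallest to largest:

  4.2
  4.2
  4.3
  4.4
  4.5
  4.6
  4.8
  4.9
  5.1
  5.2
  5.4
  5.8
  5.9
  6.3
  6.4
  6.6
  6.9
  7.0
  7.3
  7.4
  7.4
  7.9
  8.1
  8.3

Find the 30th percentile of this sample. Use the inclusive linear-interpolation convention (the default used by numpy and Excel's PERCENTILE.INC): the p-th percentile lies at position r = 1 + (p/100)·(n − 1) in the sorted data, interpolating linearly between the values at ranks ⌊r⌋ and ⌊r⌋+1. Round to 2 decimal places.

4.89

n = 24.
r = 1 + (30/100)·(24 − 1) = 1 + 6.9 = 7.9.
Rank 7 is 4.8 and rank 8 is 4.9.
Interpolate: 4.8 + 0.9·(4.9 − 4.8) = 4.8 + 0.9·0.1 = 4.89.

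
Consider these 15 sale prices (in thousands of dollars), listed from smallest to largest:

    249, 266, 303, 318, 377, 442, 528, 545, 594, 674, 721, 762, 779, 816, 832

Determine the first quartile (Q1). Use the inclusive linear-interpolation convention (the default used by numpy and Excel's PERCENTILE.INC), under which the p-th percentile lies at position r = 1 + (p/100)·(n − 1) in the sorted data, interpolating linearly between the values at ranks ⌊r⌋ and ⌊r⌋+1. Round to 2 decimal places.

n = 15.
r = 1 + (25/100)·(15 − 1) = 1 + 3.5 = 4.5.
Rank 4 is 318 and rank 5 is 377.
Interpolate: 318 + 0.5·(377 − 318) = 318 + 0.5·59 = 347.5.

347.50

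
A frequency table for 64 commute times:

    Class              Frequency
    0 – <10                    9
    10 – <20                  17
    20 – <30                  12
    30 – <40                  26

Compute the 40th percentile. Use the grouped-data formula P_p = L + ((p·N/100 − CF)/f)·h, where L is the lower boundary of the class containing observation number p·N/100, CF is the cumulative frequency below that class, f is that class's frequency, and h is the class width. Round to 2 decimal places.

N = 64; target position k = 40/100 · 64 = 25.6.
Cumulative frequencies: 9, 26, 38, 64.
Observation 25.6 falls in the class 10 – <20.
L = 10, CF = 9, f = 17, h = 10.
P40 = 10 + ((25.6 − 9)/17)·10 = 10 + 9.76471 = 19.7647.

19.76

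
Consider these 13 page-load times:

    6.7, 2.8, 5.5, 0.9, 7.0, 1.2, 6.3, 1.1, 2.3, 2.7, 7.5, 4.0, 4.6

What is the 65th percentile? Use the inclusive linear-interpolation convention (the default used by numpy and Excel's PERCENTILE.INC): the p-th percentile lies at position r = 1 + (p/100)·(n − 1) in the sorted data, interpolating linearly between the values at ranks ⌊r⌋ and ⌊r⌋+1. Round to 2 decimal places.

Sorted: 0.9, 1.1, 1.2, 2.3, 2.7, 2.8, 4.0, 4.6, 5.5, 6.3, 6.7, 7.0, 7.5.
n = 13.
r = 1 + (65/100)·(13 − 1) = 1 + 7.8 = 8.8.
Rank 8 is 4.6 and rank 9 is 5.5.
Interpolate: 4.6 + 0.8·(5.5 − 4.6) = 4.6 + 0.8·0.9 = 5.32.

5.32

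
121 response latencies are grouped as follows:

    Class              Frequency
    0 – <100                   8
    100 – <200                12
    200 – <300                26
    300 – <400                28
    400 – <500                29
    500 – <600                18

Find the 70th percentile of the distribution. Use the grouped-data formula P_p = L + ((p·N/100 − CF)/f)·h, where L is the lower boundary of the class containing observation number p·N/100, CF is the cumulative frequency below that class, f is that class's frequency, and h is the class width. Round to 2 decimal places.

N = 121; target position k = 70/100 · 121 = 84.7.
Cumulative frequencies: 8, 20, 46, 74, 103, 121.
Observation 84.7 falls in the class 400 – <500.
L = 400, CF = 74, f = 29, h = 100.
P70 = 400 + ((84.7 − 74)/29)·100 = 400 + 36.8966 = 436.897.

436.90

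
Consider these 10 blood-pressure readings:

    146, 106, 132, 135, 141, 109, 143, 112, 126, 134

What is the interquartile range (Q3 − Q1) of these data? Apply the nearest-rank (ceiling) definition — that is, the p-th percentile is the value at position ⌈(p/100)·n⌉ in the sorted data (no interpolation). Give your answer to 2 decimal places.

Sorted: 106, 109, 112, 126, 132, 134, 135, 141, 143, 146.
n = 10.
P25: rank ⌈25/100·10⌉ = 3 → 112.
P75: rank ⌈75/100·10⌉ = 8 → 141.
Difference: 141 − 112 = 29.

29.00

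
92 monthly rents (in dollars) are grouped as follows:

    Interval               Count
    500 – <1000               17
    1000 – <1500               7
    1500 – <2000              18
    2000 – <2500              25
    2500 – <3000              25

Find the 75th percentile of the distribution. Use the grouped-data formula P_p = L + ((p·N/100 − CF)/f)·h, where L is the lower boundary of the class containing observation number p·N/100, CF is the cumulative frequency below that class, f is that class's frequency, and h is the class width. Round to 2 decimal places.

N = 92; target position k = 75/100 · 92 = 69.
Cumulative frequencies: 17, 24, 42, 67, 92.
Observation 69 falls in the class 2500 – <3000.
L = 2500, CF = 67, f = 25, h = 500.
P75 = 2500 + ((69 − 67)/25)·500 = 2500 + 40 = 2540.

2540.00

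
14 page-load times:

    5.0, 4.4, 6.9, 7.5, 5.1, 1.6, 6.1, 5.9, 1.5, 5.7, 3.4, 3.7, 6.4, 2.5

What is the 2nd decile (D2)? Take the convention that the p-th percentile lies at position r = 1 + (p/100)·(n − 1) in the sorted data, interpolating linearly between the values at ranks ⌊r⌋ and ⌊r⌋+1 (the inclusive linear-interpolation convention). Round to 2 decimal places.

Sorted: 1.5, 1.6, 2.5, 3.4, 3.7, 4.4, 5.0, 5.1, 5.7, 5.9, 6.1, 6.4, 6.9, 7.5.
n = 14.
r = 1 + (20/100)·(14 − 1) = 1 + 2.6 = 3.6.
Rank 3 is 2.5 and rank 4 is 3.4.
Interpolate: 2.5 + 0.6·(3.4 − 2.5) = 2.5 + 0.6·0.9 = 3.04.

3.04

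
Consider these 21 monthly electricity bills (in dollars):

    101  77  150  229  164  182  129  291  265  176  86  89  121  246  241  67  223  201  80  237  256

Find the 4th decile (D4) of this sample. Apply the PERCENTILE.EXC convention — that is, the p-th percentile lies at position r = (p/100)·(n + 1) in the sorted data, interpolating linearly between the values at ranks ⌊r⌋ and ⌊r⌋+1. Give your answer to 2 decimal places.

Sorted: 67, 77, 80, 86, 89, 101, 121, 129, 150, 164, 176, 182, 201, 223, 229, 237, 241, 246, 256, 265, 291.
n = 21.
r = (40/100)·(21 + 1) = 8.8.
Rank 8 is 129 and rank 9 is 150.
Interpolate: 129 + 0.8·(150 − 129) = 129 + 0.8·21 = 145.8.

145.80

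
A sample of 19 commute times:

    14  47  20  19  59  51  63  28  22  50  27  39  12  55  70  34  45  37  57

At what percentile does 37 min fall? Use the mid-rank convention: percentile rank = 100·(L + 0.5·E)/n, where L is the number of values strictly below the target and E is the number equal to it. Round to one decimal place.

44.7

Sorted: 12, 14, 19, 20, 22, 27, 28, 34, 37, 39, 45, 47, 50, 51, 55, 57, 59, 63, 70.
Count below 37: L = 8; count equal: E = 1; n = 19.
Percentile rank = 100·(8 + 0.5·1)/19 = 100·8.5/19 = 44.74.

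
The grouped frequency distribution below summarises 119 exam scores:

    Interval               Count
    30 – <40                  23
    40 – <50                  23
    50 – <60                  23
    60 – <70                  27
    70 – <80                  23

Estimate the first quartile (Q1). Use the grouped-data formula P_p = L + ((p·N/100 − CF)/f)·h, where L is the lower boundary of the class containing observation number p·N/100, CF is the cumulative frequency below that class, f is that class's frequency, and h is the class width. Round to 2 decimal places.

N = 119; target position k = 25/100 · 119 = 29.75.
Cumulative frequencies: 23, 46, 69, 96, 119.
Observation 29.75 falls in the class 40 – <50.
L = 40, CF = 23, f = 23, h = 10.
P25 = 40 + ((29.75 − 23)/23)·10 = 40 + 2.93478 = 42.9348.

42.93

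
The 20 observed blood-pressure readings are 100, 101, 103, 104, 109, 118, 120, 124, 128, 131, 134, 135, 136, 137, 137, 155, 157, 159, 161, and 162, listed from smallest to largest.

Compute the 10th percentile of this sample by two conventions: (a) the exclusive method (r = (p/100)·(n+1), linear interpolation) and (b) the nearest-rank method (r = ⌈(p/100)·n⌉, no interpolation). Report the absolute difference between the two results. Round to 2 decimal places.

0.20

n = 20.
(a) r = 2.1; between ranks 2 (101) and 3 (103): 101.2.
(b) the nearest-rank method: rank 2 → 101.
|101.2 − 101| = 0.2.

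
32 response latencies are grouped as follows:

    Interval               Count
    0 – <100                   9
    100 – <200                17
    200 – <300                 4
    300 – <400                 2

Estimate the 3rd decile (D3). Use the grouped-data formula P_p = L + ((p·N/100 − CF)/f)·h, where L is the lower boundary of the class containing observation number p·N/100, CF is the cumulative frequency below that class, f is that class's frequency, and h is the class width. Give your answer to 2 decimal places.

N = 32; target position k = 30/100 · 32 = 9.6.
Cumulative frequencies: 9, 26, 30, 32.
Observation 9.6 falls in the class 100 – <200.
L = 100, CF = 9, f = 17, h = 100.
P30 = 100 + ((9.6 − 9)/17)·100 = 100 + 3.52941 = 103.529.

103.53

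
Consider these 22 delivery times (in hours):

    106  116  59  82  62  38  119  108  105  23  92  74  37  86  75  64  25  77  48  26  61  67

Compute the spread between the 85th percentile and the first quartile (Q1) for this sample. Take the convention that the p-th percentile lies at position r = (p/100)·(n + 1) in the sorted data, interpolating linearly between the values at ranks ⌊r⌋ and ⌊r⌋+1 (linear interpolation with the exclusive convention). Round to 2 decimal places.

Sorted: 23, 25, 26, 37, 38, 48, 59, 61, 62, 64, 67, 74, 75, 77, 82, 86, 92, 105, 106, 108, 116, 119.
n = 22.
P25: r = 5.75; ranks 5–6 are 38, 48; interpolating gives 45.5.
P85: r = 19.55; ranks 19–20 are 106, 108; interpolating gives 107.1.
Difference: 107.1 − 45.5 = 61.6.

61.60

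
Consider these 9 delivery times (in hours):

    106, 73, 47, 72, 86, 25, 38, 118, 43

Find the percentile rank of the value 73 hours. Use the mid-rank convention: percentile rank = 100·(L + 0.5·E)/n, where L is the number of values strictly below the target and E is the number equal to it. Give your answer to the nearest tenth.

61.1

Sorted: 25, 38, 43, 47, 72, 73, 86, 106, 118.
Count below 73: L = 5; count equal: E = 1; n = 9.
Percentile rank = 100·(5 + 0.5·1)/9 = 100·5.5/9 = 61.11.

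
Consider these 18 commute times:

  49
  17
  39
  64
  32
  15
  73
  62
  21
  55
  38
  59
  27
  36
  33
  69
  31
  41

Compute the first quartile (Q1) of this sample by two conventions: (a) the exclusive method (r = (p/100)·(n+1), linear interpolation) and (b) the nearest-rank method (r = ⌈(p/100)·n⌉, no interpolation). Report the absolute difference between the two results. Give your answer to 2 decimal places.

Sorted: 15, 17, 21, 27, 31, 32, 33, 36, 38, 39, 41, 49, 55, 59, 62, 64, 69, 73.
n = 18.
(a) r = 4.75; between ranks 4 (27) and 5 (31): 30.
(b) the nearest-rank method: rank 5 → 31.
|30 − 31| = 1.

1.00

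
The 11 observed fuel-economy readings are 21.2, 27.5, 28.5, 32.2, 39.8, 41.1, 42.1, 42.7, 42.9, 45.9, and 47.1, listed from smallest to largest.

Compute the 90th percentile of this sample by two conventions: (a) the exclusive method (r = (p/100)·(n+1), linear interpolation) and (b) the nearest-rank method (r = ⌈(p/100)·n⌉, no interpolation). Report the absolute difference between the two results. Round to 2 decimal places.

0.96

n = 11.
(a) r = 10.8; between ranks 10 (45.9) and 11 (47.1): 46.86.
(b) the nearest-rank method: rank 10 → 45.9.
|46.86 − 45.9| = 0.96.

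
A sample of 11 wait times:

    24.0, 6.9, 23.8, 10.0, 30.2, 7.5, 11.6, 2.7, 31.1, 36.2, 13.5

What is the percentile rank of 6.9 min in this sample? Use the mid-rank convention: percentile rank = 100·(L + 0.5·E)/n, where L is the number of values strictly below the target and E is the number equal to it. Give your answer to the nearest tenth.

13.6

Sorted: 2.7, 6.9, 7.5, 10.0, 11.6, 13.5, 23.8, 24.0, 30.2, 31.1, 36.2.
Count below 6.9: L = 1; count equal: E = 1; n = 11.
Percentile rank = 100·(1 + 0.5·1)/11 = 100·1.5/11 = 13.64.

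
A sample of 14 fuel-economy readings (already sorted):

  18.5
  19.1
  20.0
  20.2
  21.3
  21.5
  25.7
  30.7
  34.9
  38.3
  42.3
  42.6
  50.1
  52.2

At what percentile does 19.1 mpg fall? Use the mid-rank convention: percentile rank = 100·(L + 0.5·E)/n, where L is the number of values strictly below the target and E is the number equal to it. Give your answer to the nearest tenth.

Count below 19.1: L = 1; count equal: E = 1; n = 14.
Percentile rank = 100·(1 + 0.5·1)/14 = 100·1.5/14 = 10.71.

10.7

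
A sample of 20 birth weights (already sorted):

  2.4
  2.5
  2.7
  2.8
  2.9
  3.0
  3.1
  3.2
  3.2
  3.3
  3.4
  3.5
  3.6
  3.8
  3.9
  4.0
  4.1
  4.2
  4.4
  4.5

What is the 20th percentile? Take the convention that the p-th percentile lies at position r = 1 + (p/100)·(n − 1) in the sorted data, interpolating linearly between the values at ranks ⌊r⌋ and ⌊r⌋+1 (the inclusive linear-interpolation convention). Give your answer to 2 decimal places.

2.88

n = 20.
r = 1 + (20/100)·(20 − 1) = 1 + 3.8 = 4.8.
Rank 4 is 2.8 and rank 5 is 2.9.
Interpolate: 2.8 + 0.8·(2.9 − 2.8) = 2.8 + 0.8·0.1 = 2.88.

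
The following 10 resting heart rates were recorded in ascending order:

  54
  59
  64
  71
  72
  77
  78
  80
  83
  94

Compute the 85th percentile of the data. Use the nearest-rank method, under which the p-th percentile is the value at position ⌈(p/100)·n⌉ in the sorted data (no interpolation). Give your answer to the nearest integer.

n = 10.
Position = ⌈85/100 · 10⌉ = ⌈8.5⌉ = 9.
The value at rank 9 is 83.

83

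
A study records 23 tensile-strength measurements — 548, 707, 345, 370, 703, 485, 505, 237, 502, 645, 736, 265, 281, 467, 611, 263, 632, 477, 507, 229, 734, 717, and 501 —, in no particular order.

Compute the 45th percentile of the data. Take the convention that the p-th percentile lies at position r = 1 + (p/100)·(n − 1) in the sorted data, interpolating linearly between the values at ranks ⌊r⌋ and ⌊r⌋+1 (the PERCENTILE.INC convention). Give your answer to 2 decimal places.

Sorted: 229, 237, 263, 265, 281, 345, 370, 467, 477, 485, 501, 502, 505, 507, 548, 611, 632, 645, 703, 707, 717, 734, 736.
n = 23.
r = 1 + (45/100)·(23 − 1) = 1 + 9.9 = 10.9.
Rank 10 is 485 and rank 11 is 501.
Interpolate: 485 + 0.9·(501 − 485) = 485 + 0.9·16 = 499.4.

499.40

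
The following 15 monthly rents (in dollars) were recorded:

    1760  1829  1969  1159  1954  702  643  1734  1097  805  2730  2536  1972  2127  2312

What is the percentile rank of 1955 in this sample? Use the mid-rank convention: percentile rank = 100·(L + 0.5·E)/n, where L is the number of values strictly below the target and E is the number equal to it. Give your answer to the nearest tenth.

60.0

Sorted: 643, 702, 805, 1097, 1159, 1734, 1760, 1829, 1954, 1969, 1972, 2127, 2312, 2536, 2730.
Count below 1955: L = 9; count equal: E = 0; n = 15.
Percentile rank = 100·(9 + 0.5·0)/15 = 100·9/15 = 60.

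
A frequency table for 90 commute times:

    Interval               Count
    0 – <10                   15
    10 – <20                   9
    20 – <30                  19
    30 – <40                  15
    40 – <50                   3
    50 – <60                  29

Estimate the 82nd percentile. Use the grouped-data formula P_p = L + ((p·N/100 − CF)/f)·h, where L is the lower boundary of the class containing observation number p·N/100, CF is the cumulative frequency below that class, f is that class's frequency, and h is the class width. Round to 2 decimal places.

54.41

N = 90; target position k = 82/100 · 90 = 73.8.
Cumulative frequencies: 15, 24, 43, 58, 61, 90.
Observation 73.8 falls in the class 50 – <60.
L = 50, CF = 61, f = 29, h = 10.
P82 = 50 + ((73.8 − 61)/29)·10 = 50 + 4.41379 = 54.4138.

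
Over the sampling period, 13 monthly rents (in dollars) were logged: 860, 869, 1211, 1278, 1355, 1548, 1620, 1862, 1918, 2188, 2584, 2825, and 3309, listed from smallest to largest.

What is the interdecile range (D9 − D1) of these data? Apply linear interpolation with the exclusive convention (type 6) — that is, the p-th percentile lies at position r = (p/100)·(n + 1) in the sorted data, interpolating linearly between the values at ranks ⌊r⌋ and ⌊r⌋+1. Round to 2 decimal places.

n = 13.
P10: r = 1.4; ranks 1–2 are 860, 869; interpolating gives 863.6.
P90: r = 12.6; ranks 12–13 are 2825, 3309; interpolating gives 3115.4.
Difference: 3115.4 − 863.6 = 2251.8.

2251.80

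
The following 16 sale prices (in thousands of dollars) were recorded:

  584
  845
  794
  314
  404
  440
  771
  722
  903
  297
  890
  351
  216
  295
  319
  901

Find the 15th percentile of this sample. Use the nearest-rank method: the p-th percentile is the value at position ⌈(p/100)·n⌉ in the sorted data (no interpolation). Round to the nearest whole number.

Sorted: 216, 295, 297, 314, 319, 351, 404, 440, 584, 722, 771, 794, 845, 890, 901, 903.
n = 16.
Position = ⌈15/100 · 16⌉ = ⌈2.4⌉ = 3.
The value at rank 3 is 297.

297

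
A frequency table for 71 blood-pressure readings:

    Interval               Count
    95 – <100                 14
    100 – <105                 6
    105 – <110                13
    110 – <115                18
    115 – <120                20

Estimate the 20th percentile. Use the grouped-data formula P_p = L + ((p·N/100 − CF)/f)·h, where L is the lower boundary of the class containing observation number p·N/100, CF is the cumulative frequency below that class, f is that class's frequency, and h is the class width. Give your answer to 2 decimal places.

N = 71; target position k = 20/100 · 71 = 14.2.
Cumulative frequencies: 14, 20, 33, 51, 71.
Observation 14.2 falls in the class 100 – <105.
L = 100, CF = 14, f = 6, h = 5.
P20 = 100 + ((14.2 − 14)/6)·5 = 100 + 0.166667 = 100.167.

100.17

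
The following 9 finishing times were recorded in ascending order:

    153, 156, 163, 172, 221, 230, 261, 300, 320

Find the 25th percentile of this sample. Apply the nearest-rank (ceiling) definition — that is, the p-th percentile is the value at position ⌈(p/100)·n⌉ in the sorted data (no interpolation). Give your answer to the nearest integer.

n = 9.
Position = ⌈25/100 · 9⌉ = ⌈2.25⌉ = 3.
The value at rank 3 is 163.

163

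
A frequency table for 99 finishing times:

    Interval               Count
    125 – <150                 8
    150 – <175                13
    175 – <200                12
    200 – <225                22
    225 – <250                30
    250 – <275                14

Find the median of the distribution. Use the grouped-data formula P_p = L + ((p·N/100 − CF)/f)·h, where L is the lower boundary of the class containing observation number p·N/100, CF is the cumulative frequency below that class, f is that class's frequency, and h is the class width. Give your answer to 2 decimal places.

218.75

N = 99; target position k = 50/100 · 99 = 49.5.
Cumulative frequencies: 8, 21, 33, 55, 85, 99.
Observation 49.5 falls in the class 200 – <225.
L = 200, CF = 33, f = 22, h = 25.
P50 = 200 + ((49.5 − 33)/22)·25 = 200 + 18.75 = 218.75.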